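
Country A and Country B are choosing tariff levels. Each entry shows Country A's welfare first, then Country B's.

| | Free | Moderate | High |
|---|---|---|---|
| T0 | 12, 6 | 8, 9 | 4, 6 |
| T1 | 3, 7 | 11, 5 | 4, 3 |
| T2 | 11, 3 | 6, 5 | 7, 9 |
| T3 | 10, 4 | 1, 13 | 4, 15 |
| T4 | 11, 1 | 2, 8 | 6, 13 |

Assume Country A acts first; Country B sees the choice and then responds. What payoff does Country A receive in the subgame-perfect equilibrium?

8

Backward induction with Country A moving first.
- T0: BR = Moderate, leader payoff 8.
- T1: BR = Free, leader payoff 3.
- T2: BR = High, leader payoff 7.
- T3: BR = High, leader payoff 4.
- T4: BR = High, leader payoff 6.
Maximizing over 8, 3, 7, 4, 6, Country A chooses T0. Subgame-perfect outcome: (T0, Moderate) with payoffs (8, 9).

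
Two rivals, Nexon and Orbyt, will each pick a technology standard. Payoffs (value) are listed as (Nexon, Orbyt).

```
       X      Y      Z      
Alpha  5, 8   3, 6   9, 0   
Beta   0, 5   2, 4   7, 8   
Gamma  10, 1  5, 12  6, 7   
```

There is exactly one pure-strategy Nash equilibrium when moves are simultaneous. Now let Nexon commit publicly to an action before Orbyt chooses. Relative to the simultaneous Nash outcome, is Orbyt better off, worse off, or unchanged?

worse off

Work backward from Orbyt's decision.
- Alpha: Orbyt compares 8, 6, 0 and picks X; Nexon would get 5.
- Beta: Orbyt compares 5, 4, 8 and picks Z; Nexon would get 7.
- Gamma: Orbyt compares 1, 12, 7 and picks Y; Nexon would get 5.
Among 5, 7, 5, the best is 7 at Beta. Subgame-perfect outcome: (Beta, Z) with payoffs (7, 8).
For the simultaneous game, intersect best replies.
Nexon's best replies: X→Gamma; Y→Gamma; Z→Alpha.
Orbyt's best replies: Alpha→X; Beta→Z; Gamma→Y.
The unique mutual best reply is (Gamma, Y), giving (5, 12).
Orbyt earns 8 sequentially versus 12 at the Nash outcome: worse off.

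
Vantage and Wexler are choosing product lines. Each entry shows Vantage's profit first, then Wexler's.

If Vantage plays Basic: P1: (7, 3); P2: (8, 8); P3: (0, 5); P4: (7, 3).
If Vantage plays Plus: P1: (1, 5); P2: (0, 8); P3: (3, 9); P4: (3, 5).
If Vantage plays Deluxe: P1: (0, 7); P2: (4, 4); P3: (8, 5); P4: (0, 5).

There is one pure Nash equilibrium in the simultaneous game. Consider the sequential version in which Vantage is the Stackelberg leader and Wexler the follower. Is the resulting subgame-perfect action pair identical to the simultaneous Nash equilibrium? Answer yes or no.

yes

Solve by backward induction (Vantage leads).
- Basic: BR = P2, leader payoff 8.
- Plus: BR = P3, leader payoff 3.
- Deluxe: BR = P1, leader payoff 0.
Maximizing over 8, 3, 0, Vantage chooses Basic. Subgame-perfect outcome: (Basic, P2) with payoffs (8, 8).
Under simultaneous play:
Vantage's best replies: P1→Basic; P2→Basic; P3→Deluxe; P4→Basic.
Wexler's best replies: Basic→P2; Plus→P3; Deluxe→P1.
Only (Basic, P2) has each player best-responding; Nash payoffs (8, 8).
Sequential outcome (Basic, P2) coincides with the Nash profile (Basic, P2).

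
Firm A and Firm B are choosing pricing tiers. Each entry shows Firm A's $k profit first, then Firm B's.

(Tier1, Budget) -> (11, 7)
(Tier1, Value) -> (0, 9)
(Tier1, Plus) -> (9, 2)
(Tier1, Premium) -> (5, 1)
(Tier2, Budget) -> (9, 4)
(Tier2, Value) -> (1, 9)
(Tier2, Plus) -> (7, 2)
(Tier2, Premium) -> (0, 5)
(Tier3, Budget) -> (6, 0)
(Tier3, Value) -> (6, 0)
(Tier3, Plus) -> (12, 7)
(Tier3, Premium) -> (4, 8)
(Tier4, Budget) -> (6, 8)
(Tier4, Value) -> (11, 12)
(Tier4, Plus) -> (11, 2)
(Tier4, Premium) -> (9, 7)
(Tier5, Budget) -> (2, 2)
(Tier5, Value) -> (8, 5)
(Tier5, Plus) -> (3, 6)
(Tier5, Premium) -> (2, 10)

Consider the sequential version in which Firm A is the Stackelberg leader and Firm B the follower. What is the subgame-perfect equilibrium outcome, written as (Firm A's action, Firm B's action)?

Work backward from Firm B's decision.
- Tier1: Firm B compares 7, 9, 2, 1 and picks Value; Firm A would get 0.
- Tier2: Firm B compares 4, 9, 2, 5 and picks Value; Firm A would get 1.
- Tier3: Firm B compares 0, 0, 7, 8 and picks Premium; Firm A would get 4.
- Tier4: Firm B compares 8, 12, 2, 7 and picks Value; Firm A would get 11.
- Tier5: Firm B compares 2, 5, 6, 10 and picks Premium; Firm A would get 2.
Firm A's induced payoffs are 0, 1, 4, 11, 2, so Firm A commits to Tier4. Subgame-perfect outcome: (Tier4, Value) with payoffs (11, 12).

(Tier4, Value)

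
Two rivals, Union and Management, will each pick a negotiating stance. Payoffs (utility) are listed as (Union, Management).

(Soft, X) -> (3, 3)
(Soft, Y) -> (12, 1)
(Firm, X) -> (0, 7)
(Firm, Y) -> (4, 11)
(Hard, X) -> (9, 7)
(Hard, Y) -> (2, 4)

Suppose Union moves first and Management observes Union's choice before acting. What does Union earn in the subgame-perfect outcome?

Work backward from Management's decision.
- Soft: BR = X, leader payoff 3.
- Firm: BR = Y, leader payoff 4.
- Hard: BR = X, leader payoff 9.
Maximizing over 3, 4, 9, Union chooses Hard. Subgame-perfect outcome: (Hard, X) with payoffs (9, 7).

9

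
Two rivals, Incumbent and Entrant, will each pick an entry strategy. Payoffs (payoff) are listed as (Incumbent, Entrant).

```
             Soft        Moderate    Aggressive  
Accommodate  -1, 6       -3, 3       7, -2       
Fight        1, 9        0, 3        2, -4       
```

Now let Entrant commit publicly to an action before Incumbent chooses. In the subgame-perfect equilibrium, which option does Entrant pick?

Soft

Incumbent best-responds to each possible Entrant move:
- Soft: BR = Fight, leader payoff 9.
- Moderate: BR = Fight, leader payoff 3.
- Aggressive: BR = Accommodate, leader payoff -2.
Entrant's induced payoffs are 9, 3, -2, so Entrant commits to Soft. Subgame-perfect outcome: (Fight, Soft) with payoffs (1, 9).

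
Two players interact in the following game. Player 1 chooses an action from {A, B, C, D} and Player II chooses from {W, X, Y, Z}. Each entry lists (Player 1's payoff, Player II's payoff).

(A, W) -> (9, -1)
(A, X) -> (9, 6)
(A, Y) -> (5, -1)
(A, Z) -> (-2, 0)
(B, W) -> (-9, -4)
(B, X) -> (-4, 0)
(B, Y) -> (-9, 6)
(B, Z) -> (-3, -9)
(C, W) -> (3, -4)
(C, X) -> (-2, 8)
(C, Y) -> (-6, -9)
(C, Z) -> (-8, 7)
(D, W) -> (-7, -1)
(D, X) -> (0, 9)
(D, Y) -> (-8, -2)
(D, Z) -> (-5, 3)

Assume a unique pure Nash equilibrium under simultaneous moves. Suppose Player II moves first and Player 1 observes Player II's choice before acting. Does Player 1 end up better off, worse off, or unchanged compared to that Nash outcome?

unchanged

Solve by backward induction (Player II leads).
- W: BR = A, leader payoff -1.
- X: BR = A, leader payoff 6.
- Y: BR = A, leader payoff -1.
- Z: BR = A, leader payoff 0.
Player II's induced payoffs are -1, 6, -1, 0, so Player II commits to X. Subgame-perfect outcome: (A, X) with payoffs (9, 6).
Under simultaneous play:
Player 1's best replies: W→A; X→A; Y→A; Z→A.
Player II's best replies: A→X; B→Y; C→X; D→X.
Only (A, X) has each player best-responding; Nash payoffs (9, 6).
Player 1 earns 9 sequentially versus 9 at the Nash outcome: unchanged.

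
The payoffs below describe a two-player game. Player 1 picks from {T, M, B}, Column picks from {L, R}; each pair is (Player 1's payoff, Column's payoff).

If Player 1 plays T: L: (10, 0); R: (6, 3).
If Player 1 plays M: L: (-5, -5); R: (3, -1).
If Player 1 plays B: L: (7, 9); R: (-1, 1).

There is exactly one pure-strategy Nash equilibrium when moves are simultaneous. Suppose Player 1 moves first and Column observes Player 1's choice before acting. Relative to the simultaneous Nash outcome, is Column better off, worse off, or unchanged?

better off

Solve by backward induction (Player 1 leads).
- T: BR = R, leader payoff 6.
- M: BR = R, leader payoff 3.
- B: BR = L, leader payoff 7.
Among 6, 3, 7, the best is 7 at B. Subgame-perfect outcome: (B, L) with payoffs (7, 9).
Under simultaneous play:
Player 1's best replies: L→T; R→T.
Column's best replies: T→R; M→R; B→L.
The unique mutual best reply is (T, R), giving (6, 3).
Column earns 9 sequentially versus 3 at the Nash outcome: better off.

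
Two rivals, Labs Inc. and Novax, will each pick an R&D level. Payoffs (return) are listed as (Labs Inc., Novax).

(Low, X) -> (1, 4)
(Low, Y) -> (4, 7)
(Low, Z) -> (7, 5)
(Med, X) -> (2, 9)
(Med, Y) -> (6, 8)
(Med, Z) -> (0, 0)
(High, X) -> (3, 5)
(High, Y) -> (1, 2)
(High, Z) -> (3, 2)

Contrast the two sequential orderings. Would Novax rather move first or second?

first

If Labs Inc. leads: Novax's best replies are Low→Y, Med→X, High→X; Labs Inc.'s induced payoffs 4, 2, 3; outcome (Low, Y), payoffs (4, 7).
If Novax leads: Labs Inc.'s best replies are X→High, Y→Med, Z→Low; Novax's induced payoffs 5, 8, 5; outcome (Med, Y), payoffs (6, 8).
Novax gets 8 moving first and 7 moving second, so Novax prefers to move first.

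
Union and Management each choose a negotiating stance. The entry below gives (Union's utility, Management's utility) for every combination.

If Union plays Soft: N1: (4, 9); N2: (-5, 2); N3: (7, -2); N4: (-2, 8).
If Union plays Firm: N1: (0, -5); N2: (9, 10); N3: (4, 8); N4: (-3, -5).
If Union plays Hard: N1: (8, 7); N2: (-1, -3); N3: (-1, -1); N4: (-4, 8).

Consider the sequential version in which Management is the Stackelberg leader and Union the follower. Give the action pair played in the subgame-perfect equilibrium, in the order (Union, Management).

Solve by backward induction (Management leads).
- N1: BR = Hard, leader payoff 7.
- N2: BR = Firm, leader payoff 10.
- N3: BR = Soft, leader payoff -2.
- N4: BR = Soft, leader payoff 8.
Management's induced payoffs are 7, 10, -2, 8, so Management commits to N2. Subgame-perfect outcome: (Firm, N2) with payoffs (9, 10).

(Firm, N2)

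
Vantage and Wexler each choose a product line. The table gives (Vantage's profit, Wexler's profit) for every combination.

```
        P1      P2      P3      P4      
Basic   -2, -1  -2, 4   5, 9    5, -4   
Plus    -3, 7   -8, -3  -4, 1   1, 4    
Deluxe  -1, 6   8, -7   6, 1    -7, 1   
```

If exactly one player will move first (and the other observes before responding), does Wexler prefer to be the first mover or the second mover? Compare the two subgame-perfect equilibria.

second

If Vantage leads: Wexler's best replies are Basic→P3, Plus→P1, Deluxe→P1; Vantage's induced payoffs 5, -3, -1; outcome (Basic, P3), payoffs (5, 9).
If Wexler leads: Vantage's best replies are P1→Deluxe, P2→Deluxe, P3→Deluxe, P4→Basic; Wexler's induced payoffs 6, -7, 1, -4; outcome (Deluxe, P1), payoffs (-1, 6).
Wexler gets 6 moving first and 9 moving second, so Wexler prefers to move second.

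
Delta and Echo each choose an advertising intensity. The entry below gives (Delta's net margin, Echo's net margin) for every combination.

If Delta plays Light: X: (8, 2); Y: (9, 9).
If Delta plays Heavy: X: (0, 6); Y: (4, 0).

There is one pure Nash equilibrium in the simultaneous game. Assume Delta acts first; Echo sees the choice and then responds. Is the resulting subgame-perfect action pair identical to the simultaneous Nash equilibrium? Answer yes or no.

yes

Backward induction with Delta moving first.
- Light → Echo plays Y (best of 2, 9); Delta gets 9.
- Heavy → Echo plays X (best of 6, 0); Delta gets 0.
Maximizing over 9, 0, Delta chooses Light. Subgame-perfect outcome: (Light, Y) with payoffs (9, 9).
Under simultaneous play:
Delta's best replies: X→Light; Y→Light.
Echo's best replies: Light→Y; Heavy→X.
The unique mutual best reply is (Light, Y), giving (9, 9).
Sequential outcome (Light, Y) coincides with the Nash profile (Light, Y).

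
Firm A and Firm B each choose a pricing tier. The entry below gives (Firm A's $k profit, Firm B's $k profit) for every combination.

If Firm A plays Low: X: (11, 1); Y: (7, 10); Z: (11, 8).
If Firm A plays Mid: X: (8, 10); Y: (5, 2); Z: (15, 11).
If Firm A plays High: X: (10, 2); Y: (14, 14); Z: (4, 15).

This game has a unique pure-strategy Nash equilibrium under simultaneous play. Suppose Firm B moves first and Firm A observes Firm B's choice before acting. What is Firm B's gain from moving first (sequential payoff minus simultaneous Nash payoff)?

Firm A best-responds to each possible Firm B move:
- X: Firm A compares 11, 8, 10 and picks Low; Firm B would get 1.
- Y: Firm A compares 7, 5, 14 and picks High; Firm B would get 14.
- Z: Firm A compares 11, 15, 4 and picks Mid; Firm B would get 11.
Maximizing over 1, 14, 11, Firm B chooses Y. Subgame-perfect outcome: (High, Y) with payoffs (14, 14).
Under simultaneous play:
Firm A's best replies: X→Low; Y→High; Z→Mid.
Firm B's best replies: Low→Y; Mid→Z; High→Z.
Only (Mid, Z) has each player best-responding; Nash payoffs (15, 11).
Firm B's commitment gain: 14 − 11 = 3.

3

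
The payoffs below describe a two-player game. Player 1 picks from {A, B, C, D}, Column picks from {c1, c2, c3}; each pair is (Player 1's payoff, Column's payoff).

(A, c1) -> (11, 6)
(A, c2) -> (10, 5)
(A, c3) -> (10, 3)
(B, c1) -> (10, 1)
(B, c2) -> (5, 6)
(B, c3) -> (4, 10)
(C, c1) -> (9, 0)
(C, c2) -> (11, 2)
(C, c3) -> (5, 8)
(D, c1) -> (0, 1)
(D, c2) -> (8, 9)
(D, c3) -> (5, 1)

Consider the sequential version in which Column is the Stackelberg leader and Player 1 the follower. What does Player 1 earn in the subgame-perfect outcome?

Backward induction with Column moving first.
- c1: Player 1 compares 11, 10, 9, 0 and picks A; Column would get 6.
- c2: Player 1 compares 10, 5, 11, 8 and picks C; Column would get 2.
- c3: Player 1 compares 10, 4, 5, 5 and picks A; Column would get 3.
Among 6, 2, 3, the best is 6 at c1. Subgame-perfect outcome: (A, c1) with payoffs (11, 6).

11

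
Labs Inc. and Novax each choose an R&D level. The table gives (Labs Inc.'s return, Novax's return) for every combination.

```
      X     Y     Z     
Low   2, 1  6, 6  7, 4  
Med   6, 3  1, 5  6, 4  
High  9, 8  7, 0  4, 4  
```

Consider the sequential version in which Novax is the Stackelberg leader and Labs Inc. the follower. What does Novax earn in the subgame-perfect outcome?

8

Work backward from Labs Inc.'s decision.
- X: BR = High, leader payoff 8.
- Y: BR = High, leader payoff 0.
- Z: BR = Low, leader payoff 4.
Maximizing over 8, 0, 4, Novax chooses X. Subgame-perfect outcome: (High, X) with payoffs (9, 8).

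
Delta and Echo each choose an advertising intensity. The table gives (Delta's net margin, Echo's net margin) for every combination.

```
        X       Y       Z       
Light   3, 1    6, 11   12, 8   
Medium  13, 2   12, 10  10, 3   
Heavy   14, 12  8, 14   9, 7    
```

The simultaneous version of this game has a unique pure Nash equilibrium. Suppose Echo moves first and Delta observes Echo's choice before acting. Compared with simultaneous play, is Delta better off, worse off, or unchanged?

better off

Delta best-responds to each possible Echo move:
- X: BR = Heavy, leader payoff 12.
- Y: BR = Medium, leader payoff 10.
- Z: BR = Light, leader payoff 8.
Echo's induced payoffs are 12, 10, 8, so Echo commits to X. Subgame-perfect outcome: (Heavy, X) with payoffs (14, 12).
Under simultaneous play:
Delta's best replies: X→Heavy; Y→Medium; Z→Light.
Echo's best replies: Light→Y; Medium→Y; Heavy→Y.
Only (Medium, Y) has each player best-responding; Nash payoffs (12, 10).
Delta earns 14 sequentially versus 12 at the Nash outcome: better off.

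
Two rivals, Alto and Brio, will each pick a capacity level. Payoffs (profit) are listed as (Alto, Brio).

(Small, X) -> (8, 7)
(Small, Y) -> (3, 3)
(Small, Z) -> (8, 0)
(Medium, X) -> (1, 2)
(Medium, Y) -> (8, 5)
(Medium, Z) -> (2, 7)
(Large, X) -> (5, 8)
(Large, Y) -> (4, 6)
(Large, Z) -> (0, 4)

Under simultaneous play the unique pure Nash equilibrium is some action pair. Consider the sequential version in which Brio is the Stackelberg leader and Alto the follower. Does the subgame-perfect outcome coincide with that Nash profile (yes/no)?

yes

Work backward from Alto's decision.
- X: Alto compares 8, 1, 5 and picks Small; Brio would get 7.
- Y: Alto compares 3, 8, 4 and picks Medium; Brio would get 5.
- Z: Alto compares 8, 2, 0 and picks Small; Brio would get 0.
Brio's induced payoffs are 7, 5, 0, so Brio commits to X. Subgame-perfect outcome: (Small, X) with payoffs (8, 7).
For the simultaneous game, intersect best replies.
Alto's best replies: X→Small; Y→Medium; Z→Small.
Brio's best replies: Small→X; Medium→Z; Large→X.
Only (Small, X) has each player best-responding; Nash payoffs (8, 7).
Sequential outcome (Small, X) coincides with the Nash profile (Small, X).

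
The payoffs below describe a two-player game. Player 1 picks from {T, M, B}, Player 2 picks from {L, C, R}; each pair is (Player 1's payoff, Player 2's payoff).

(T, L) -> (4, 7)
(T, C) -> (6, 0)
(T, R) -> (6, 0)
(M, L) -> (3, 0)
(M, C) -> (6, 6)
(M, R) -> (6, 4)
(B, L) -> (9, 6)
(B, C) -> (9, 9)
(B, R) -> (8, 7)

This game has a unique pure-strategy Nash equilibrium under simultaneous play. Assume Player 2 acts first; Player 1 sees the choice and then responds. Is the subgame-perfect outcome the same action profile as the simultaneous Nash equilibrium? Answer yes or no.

Backward induction with Player 2 moving first.
- L: BR = B, leader payoff 6.
- C: BR = B, leader payoff 9.
- R: BR = B, leader payoff 7.
Maximizing over 6, 9, 7, Player 2 chooses C. Subgame-perfect outcome: (B, C) with payoffs (9, 9).
Now find the simultaneous Nash equilibrium.
Player 1's best replies: L→B; C→B; R→B.
Player 2's best replies: T→L; M→C; B→C.
Only (B, C) has each player best-responding; Nash payoffs (9, 9).
Sequential outcome (B, C) coincides with the Nash profile (B, C).

yes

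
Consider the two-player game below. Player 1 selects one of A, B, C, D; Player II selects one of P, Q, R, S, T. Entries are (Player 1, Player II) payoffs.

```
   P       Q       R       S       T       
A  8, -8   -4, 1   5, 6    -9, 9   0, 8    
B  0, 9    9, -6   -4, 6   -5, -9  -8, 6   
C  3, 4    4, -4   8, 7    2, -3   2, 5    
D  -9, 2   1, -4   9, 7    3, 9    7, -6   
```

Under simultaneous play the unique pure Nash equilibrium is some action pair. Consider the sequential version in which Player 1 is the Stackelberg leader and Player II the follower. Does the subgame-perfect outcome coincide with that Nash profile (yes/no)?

no

Solve by backward induction (Player 1 leads).
- A → Player II plays S (best of -8, 1, 6, 9, 8); Player 1 gets -9.
- B → Player II plays P (best of 9, -6, 6, -9, 6); Player 1 gets 0.
- C → Player II plays R (best of 4, -4, 7, -3, 5); Player 1 gets 8.
- D → Player II plays S (best of 2, -4, 7, 9, -6); Player 1 gets 3.
Maximizing over -9, 0, 8, 3, Player 1 chooses C. Subgame-perfect outcome: (C, R) with payoffs (8, 7).
Under simultaneous play:
Player 1's best replies: P→A; Q→B; R→D; S→D; T→D.
Player II's best replies: A→S; B→P; C→R; D→S.
Only (D, S) has each player best-responding; Nash payoffs (3, 9).
Sequential outcome (C, R) differs from the Nash profile (D, S).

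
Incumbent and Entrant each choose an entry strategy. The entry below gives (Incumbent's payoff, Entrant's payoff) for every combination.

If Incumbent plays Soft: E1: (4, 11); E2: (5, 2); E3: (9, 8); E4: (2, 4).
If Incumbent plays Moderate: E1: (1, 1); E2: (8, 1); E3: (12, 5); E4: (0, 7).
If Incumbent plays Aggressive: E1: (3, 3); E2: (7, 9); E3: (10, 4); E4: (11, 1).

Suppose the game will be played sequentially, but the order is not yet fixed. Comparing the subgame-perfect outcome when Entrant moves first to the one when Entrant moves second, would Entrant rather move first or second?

first

If Incumbent leads: Entrant's best replies are Soft→E1, Moderate→E4, Aggressive→E2; Incumbent's induced payoffs 4, 0, 7; outcome (Aggressive, E2), payoffs (7, 9).
If Entrant leads: Incumbent's best replies are E1→Soft, E2→Moderate, E3→Moderate, E4→Aggressive; Entrant's induced payoffs 11, 1, 5, 1; outcome (Soft, E1), payoffs (4, 11).
Entrant gets 11 moving first and 9 moving second, so Entrant prefers to move first.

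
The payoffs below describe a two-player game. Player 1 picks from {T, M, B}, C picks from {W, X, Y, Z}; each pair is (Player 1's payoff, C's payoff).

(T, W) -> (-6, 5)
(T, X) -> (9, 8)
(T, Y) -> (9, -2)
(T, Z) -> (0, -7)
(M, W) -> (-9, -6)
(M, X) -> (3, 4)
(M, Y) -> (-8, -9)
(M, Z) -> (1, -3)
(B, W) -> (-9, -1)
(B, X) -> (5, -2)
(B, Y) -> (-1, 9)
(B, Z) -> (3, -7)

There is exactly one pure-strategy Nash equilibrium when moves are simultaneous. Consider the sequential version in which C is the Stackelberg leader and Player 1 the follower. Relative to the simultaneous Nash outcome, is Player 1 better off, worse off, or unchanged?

Backward induction with C moving first.
- W → Player 1 plays T (best of -6, -9, -9); C gets 5.
- X → Player 1 plays T (best of 9, 3, 5); C gets 8.
- Y → Player 1 plays T (best of 9, -8, -1); C gets -2.
- Z → Player 1 plays B (best of 0, 1, 3); C gets -7.
Maximizing over 5, 8, -2, -7, C chooses X. Subgame-perfect outcome: (T, X) with payoffs (9, 8).
Now find the simultaneous Nash equilibrium.
Player 1's best replies: W→T; X→T; Y→T; Z→B.
C's best replies: T→X; M→X; B→Y.
Only (T, X) has each player best-responding; Nash payoffs (9, 8).
Player 1 earns 9 sequentially versus 9 at the Nash outcome: unchanged.

unchanged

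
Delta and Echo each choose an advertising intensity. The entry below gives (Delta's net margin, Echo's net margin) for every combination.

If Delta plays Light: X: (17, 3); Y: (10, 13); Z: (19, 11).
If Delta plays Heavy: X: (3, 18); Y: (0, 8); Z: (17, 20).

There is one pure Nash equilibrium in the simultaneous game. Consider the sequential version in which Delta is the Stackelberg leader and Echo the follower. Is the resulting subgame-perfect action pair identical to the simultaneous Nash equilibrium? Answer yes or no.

Solve by backward induction (Delta leads).
- Light: BR = Y, leader payoff 10.
- Heavy: BR = Z, leader payoff 17.
Among 10, 17, the best is 17 at Heavy. Subgame-perfect outcome: (Heavy, Z) with payoffs (17, 20).
For the simultaneous game, intersect best replies.
Delta's best replies: X→Light; Y→Light; Z→Light.
Echo's best replies: Light→Y; Heavy→Z.
Only (Light, Y) has each player best-responding; Nash payoffs (10, 13).
Sequential outcome (Heavy, Z) differs from the Nash profile (Light, Y).

no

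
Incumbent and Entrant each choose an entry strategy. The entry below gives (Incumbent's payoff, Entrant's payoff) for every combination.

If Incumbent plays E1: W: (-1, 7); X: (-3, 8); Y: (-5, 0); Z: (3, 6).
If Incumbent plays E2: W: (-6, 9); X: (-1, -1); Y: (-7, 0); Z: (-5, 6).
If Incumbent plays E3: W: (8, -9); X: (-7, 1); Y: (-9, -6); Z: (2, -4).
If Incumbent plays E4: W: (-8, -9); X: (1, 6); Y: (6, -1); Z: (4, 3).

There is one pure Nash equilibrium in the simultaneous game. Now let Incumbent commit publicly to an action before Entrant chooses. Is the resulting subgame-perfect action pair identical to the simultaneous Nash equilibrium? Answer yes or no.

Work backward from Entrant's decision.
- E1: Entrant compares 7, 8, 0, 6 and picks X; Incumbent would get -3.
- E2: Entrant compares 9, -1, 0, 6 and picks W; Incumbent would get -6.
- E3: Entrant compares -9, 1, -6, -4 and picks X; Incumbent would get -7.
- E4: Entrant compares -9, 6, -1, 3 and picks X; Incumbent would get 1.
Among -3, -6, -7, 1, the best is 1 at E4. Subgame-perfect outcome: (E4, X) with payoffs (1, 6).
Now find the simultaneous Nash equilibrium.
Incumbent's best replies: W→E3; X→E4; Y→E4; Z→E4.
Entrant's best replies: E1→X; E2→W; E3→X; E4→X.
The unique mutual best reply is (E4, X), giving (1, 6).
Sequential outcome (E4, X) coincides with the Nash profile (E4, X).

yes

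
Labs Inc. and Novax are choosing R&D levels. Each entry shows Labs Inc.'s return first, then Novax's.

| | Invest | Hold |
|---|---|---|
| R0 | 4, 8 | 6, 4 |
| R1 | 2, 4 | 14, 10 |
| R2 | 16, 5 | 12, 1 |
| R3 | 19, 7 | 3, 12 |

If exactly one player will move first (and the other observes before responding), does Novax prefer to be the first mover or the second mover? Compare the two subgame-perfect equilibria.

first

If Labs Inc. leads: Novax's best replies are R0→Invest, R1→Hold, R2→Invest, R3→Hold; Labs Inc.'s induced payoffs 4, 14, 16, 3; outcome (R2, Invest), payoffs (16, 5).
If Novax leads: Labs Inc.'s best replies are Invest→R3, Hold→R1; Novax's induced payoffs 7, 10; outcome (R1, Hold), payoffs (14, 10).
Novax gets 10 moving first and 5 moving second, so Novax prefers to move first.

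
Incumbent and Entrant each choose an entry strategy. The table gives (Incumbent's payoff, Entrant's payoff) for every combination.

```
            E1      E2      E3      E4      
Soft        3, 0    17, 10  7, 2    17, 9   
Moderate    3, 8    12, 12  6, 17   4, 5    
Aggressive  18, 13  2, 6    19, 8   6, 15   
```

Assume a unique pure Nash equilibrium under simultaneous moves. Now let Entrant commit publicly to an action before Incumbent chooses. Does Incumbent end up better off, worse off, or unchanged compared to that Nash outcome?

better off

Work backward from Incumbent's decision.
- E1: BR = Aggressive, leader payoff 13.
- E2: BR = Soft, leader payoff 10.
- E3: BR = Aggressive, leader payoff 8.
- E4: BR = Soft, leader payoff 9.
Among 13, 10, 8, 9, the best is 13 at E1. Subgame-perfect outcome: (Aggressive, E1) with payoffs (18, 13).
For the simultaneous game, intersect best replies.
Incumbent's best replies: E1→Aggressive; E2→Soft; E3→Aggressive; E4→Soft.
Entrant's best replies: Soft→E2; Moderate→E3; Aggressive→E4.
Only (Soft, E2) has each player best-responding; Nash payoffs (17, 10).
Incumbent earns 18 sequentially versus 17 at the Nash outcome: better off.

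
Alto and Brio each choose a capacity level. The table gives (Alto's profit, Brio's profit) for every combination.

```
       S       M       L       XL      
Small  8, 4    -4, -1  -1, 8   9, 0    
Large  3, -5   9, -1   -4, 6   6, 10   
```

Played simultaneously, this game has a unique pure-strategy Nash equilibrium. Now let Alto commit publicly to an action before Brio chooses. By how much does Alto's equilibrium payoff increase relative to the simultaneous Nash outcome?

7

Solve by backward induction (Alto leads).
- Small → Brio plays L (best of 4, -1, 8, 0); Alto gets -1.
- Large → Brio plays XL (best of -5, -1, 6, 10); Alto gets 6.
Maximizing over -1, 6, Alto chooses Large. Subgame-perfect outcome: (Large, XL) with payoffs (6, 10).
Now find the simultaneous Nash equilibrium.
Alto's best replies: S→Small; M→Large; L→Small; XL→Small.
Brio's best replies: Small→L; Large→XL.
Only (Small, L) has each player best-responding; Nash payoffs (-1, 8).
Alto's commitment gain: 6 − -1 = 7.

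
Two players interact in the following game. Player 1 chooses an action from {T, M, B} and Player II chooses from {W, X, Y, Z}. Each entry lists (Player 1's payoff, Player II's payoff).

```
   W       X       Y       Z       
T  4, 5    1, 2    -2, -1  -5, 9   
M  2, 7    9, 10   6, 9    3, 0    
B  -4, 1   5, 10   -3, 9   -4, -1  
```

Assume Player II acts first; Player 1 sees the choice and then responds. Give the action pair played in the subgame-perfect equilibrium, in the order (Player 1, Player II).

(M, X)

Player 1 best-responds to each possible Player II move:
- W → Player 1 plays T (best of 4, 2, -4); Player II gets 5.
- X → Player 1 plays M (best of 1, 9, 5); Player II gets 10.
- Y → Player 1 plays M (best of -2, 6, -3); Player II gets 9.
- Z → Player 1 plays M (best of -5, 3, -4); Player II gets 0.
Maximizing over 5, 10, 9, 0, Player II chooses X. Subgame-perfect outcome: (M, X) with payoffs (9, 10).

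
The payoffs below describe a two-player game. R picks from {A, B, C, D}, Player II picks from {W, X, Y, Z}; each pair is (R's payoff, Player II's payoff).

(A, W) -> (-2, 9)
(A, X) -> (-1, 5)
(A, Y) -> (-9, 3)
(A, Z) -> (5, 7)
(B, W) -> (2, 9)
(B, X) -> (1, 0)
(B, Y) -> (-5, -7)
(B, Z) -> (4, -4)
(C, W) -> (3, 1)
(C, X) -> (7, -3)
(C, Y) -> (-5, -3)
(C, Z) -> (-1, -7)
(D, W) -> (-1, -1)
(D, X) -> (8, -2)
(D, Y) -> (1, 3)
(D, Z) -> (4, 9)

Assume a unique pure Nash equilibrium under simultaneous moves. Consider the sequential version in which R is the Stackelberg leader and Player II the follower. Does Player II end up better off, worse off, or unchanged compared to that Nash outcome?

better off

Solve by backward induction (R leads).
- A → Player II plays W (best of 9, 5, 3, 7); R gets -2.
- B → Player II plays W (best of 9, 0, -7, -4); R gets 2.
- C → Player II plays W (best of 1, -3, -3, -7); R gets 3.
- D → Player II plays Z (best of -1, -2, 3, 9); R gets 4.
Maximizing over -2, 2, 3, 4, R chooses D. Subgame-perfect outcome: (D, Z) with payoffs (4, 9).
For the simultaneous game, intersect best replies.
R's best replies: W→C; X→D; Y→D; Z→A.
Player II's best replies: A→W; B→W; C→W; D→Z.
The unique mutual best reply is (C, W), giving (3, 1).
Player II earns 9 sequentially versus 1 at the Nash outcome: better off.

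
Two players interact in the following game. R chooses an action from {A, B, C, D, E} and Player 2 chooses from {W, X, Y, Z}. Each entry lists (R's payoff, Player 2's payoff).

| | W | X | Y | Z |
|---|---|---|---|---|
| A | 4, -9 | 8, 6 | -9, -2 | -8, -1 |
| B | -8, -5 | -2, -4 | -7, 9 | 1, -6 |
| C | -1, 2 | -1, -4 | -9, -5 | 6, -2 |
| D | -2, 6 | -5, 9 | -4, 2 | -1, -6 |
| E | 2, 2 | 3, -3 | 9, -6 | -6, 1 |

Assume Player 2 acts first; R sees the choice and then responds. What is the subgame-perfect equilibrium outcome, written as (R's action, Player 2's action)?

(A, X)

R best-responds to each possible Player 2 move:
- W: R compares 4, -8, -1, -2, 2 and picks A; Player 2 would get -9.
- X: R compares 8, -2, -1, -5, 3 and picks A; Player 2 would get 6.
- Y: R compares -9, -7, -9, -4, 9 and picks E; Player 2 would get -6.
- Z: R compares -8, 1, 6, -1, -6 and picks C; Player 2 would get -2.
Player 2's induced payoffs are -9, 6, -6, -2, so Player 2 commits to X. Subgame-perfect outcome: (A, X) with payoffs (8, 6).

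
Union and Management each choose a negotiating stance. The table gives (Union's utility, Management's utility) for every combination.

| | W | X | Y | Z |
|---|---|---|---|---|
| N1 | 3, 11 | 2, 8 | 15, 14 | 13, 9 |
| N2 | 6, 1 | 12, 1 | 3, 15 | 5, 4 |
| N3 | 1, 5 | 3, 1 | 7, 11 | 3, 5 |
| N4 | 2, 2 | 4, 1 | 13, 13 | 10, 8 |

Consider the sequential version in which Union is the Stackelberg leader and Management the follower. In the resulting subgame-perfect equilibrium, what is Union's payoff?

15

Backward induction with Union moving first.
- N1: Management compares 11, 8, 14, 9 and picks Y; Union would get 15.
- N2: Management compares 1, 1, 15, 4 and picks Y; Union would get 3.
- N3: Management compares 5, 1, 11, 5 and picks Y; Union would get 7.
- N4: Management compares 2, 1, 13, 8 and picks Y; Union would get 13.
Maximizing over 15, 3, 7, 13, Union chooses N1. Subgame-perfect outcome: (N1, Y) with payoffs (15, 14).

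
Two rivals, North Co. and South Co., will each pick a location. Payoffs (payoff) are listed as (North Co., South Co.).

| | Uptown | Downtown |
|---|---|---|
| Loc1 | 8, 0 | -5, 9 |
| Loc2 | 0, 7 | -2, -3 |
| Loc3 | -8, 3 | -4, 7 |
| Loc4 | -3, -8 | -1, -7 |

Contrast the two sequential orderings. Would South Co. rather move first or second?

If North Co. leads: South Co.'s best replies are Loc1→Downtown, Loc2→Uptown, Loc3→Downtown, Loc4→Downtown; North Co.'s induced payoffs -5, 0, -4, -1; outcome (Loc2, Uptown), payoffs (0, 7).
If South Co. leads: North Co.'s best replies are Uptown→Loc1, Downtown→Loc4; South Co.'s induced payoffs 0, -7; outcome (Loc1, Uptown), payoffs (8, 0).
South Co. gets 0 moving first and 7 moving second, so South Co. prefers to move second.

second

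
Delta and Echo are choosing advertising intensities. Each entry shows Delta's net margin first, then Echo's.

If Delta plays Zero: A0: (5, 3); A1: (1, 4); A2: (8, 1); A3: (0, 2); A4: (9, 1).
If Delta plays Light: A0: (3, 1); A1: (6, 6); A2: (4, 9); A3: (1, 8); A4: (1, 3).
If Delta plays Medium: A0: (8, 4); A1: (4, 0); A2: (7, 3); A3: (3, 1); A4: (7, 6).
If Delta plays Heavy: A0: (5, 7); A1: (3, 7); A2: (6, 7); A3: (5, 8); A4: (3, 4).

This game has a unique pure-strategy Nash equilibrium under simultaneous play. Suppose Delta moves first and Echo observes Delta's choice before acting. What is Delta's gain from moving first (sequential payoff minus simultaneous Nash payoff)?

Backward induction with Delta moving first.
- Zero: Echo compares 3, 4, 1, 2, 1 and picks A1; Delta would get 1.
- Light: Echo compares 1, 6, 9, 8, 3 and picks A2; Delta would get 4.
- Medium: Echo compares 4, 0, 3, 1, 6 and picks A4; Delta would get 7.
- Heavy: Echo compares 7, 7, 7, 8, 4 and picks A3; Delta would get 5.
Delta's induced payoffs are 1, 4, 7, 5, so Delta commits to Medium. Subgame-perfect outcome: (Medium, A4) with payoffs (7, 6).
Under simultaneous play:
Delta's best replies: A0→Medium; A1→Light; A2→Zero; A3→Heavy; A4→Zero.
Echo's best replies: Zero→A1; Light→A2; Medium→A4; Heavy→A3.
Only (Heavy, A3) has each player best-responding; Nash payoffs (5, 8).
Delta's commitment gain: 7 − 5 = 2.

2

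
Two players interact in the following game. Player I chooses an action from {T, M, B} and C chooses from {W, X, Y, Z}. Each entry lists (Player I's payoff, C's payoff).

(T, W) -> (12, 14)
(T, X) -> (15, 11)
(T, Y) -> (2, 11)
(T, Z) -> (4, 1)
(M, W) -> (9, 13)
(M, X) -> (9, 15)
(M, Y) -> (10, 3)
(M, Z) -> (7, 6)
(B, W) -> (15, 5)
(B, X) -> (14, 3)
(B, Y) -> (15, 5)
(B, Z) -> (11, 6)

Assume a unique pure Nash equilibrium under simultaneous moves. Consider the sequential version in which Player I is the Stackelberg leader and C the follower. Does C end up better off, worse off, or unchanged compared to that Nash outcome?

better off

C best-responds to each possible Player I move:
- T → C plays W (best of 14, 11, 11, 1); Player I gets 12.
- M → C plays X (best of 13, 15, 3, 6); Player I gets 9.
- B → C plays Z (best of 5, 3, 5, 6); Player I gets 11.
Among 12, 9, 11, the best is 12 at T. Subgame-perfect outcome: (T, W) with payoffs (12, 14).
For the simultaneous game, intersect best replies.
Player I's best replies: W→B; X→T; Y→B; Z→B.
C's best replies: T→W; M→X; B→Z.
The unique mutual best reply is (B, Z), giving (11, 6).
C earns 14 sequentially versus 6 at the Nash outcome: better off.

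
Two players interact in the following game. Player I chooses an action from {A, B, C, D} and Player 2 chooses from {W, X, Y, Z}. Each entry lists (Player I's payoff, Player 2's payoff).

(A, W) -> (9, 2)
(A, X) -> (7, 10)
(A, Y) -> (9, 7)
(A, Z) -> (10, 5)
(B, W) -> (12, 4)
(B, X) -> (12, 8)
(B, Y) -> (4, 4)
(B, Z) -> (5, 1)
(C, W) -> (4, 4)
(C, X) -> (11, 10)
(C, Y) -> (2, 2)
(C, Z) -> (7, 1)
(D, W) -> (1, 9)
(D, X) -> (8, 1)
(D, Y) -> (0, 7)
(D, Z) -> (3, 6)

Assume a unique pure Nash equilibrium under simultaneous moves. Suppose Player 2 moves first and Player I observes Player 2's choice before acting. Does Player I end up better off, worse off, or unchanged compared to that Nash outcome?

Solve by backward induction (Player 2 leads).
- W: Player I compares 9, 12, 4, 1 and picks B; Player 2 would get 4.
- X: Player I compares 7, 12, 11, 8 and picks B; Player 2 would get 8.
- Y: Player I compares 9, 4, 2, 0 and picks A; Player 2 would get 7.
- Z: Player I compares 10, 5, 7, 3 and picks A; Player 2 would get 5.
Maximizing over 4, 8, 7, 5, Player 2 chooses X. Subgame-perfect outcome: (B, X) with payoffs (12, 8).
Now find the simultaneous Nash equilibrium.
Player I's best replies: W→B; X→B; Y→A; Z→A.
Player 2's best replies: A→X; B→X; C→X; D→W.
Only (B, X) has each player best-responding; Nash payoffs (12, 8).
Player I earns 12 sequentially versus 12 at the Nash outcome: unchanged.

unchanged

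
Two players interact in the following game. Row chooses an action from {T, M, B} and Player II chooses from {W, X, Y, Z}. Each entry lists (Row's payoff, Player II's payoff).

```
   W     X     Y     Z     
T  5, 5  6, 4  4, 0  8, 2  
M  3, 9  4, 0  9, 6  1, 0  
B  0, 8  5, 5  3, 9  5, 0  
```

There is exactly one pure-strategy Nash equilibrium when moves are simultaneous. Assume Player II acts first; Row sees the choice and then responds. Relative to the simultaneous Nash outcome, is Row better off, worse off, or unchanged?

Row best-responds to each possible Player II move:
- W: BR = T, leader payoff 5.
- X: BR = T, leader payoff 4.
- Y: BR = M, leader payoff 6.
- Z: BR = T, leader payoff 2.
Among 5, 4, 6, 2, the best is 6 at Y. Subgame-perfect outcome: (M, Y) with payoffs (9, 6).
For the simultaneous game, intersect best replies.
Row's best replies: W→T; X→T; Y→M; Z→T.
Player II's best replies: T→W; M→W; B→Y.
The unique mutual best reply is (T, W), giving (5, 5).
Row earns 9 sequentially versus 5 at the Nash outcome: better off.

better off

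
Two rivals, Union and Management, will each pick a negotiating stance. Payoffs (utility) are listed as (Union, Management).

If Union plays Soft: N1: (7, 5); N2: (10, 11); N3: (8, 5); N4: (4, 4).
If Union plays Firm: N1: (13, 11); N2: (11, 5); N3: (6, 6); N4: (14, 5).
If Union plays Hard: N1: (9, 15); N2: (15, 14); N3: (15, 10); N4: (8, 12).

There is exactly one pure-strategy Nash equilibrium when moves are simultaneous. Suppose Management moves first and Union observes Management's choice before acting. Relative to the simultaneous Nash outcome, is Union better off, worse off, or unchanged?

Union best-responds to each possible Management move:
- N1: BR = Firm, leader payoff 11.
- N2: BR = Hard, leader payoff 14.
- N3: BR = Hard, leader payoff 10.
- N4: BR = Firm, leader payoff 5.
Management's induced payoffs are 11, 14, 10, 5, so Management commits to N2. Subgame-perfect outcome: (Hard, N2) with payoffs (15, 14).
For the simultaneous game, intersect best replies.
Union's best replies: N1→Firm; N2→Hard; N3→Hard; N4→Firm.
Management's best replies: Soft→N2; Firm→N1; Hard→N1.
The unique mutual best reply is (Firm, N1), giving (13, 11).
Union earns 15 sequentially versus 13 at the Nash outcome: better off.

better off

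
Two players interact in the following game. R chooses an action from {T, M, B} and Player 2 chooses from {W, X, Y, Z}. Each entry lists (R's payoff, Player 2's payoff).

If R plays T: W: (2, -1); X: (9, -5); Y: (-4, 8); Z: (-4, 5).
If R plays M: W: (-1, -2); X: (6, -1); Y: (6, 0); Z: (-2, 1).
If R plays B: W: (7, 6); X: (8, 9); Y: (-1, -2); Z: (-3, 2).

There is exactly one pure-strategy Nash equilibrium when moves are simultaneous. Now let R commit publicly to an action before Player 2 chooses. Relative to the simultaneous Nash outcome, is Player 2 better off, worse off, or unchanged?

Player 2 best-responds to each possible R move:
- T: Player 2 compares -1, -5, 8, 5 and picks Y; R would get -4.
- M: Player 2 compares -2, -1, 0, 1 and picks Z; R would get -2.
- B: Player 2 compares 6, 9, -2, 2 and picks X; R would get 8.
Among -4, -2, 8, the best is 8 at B. Subgame-perfect outcome: (B, X) with payoffs (8, 9).
Now find the simultaneous Nash equilibrium.
R's best replies: W→B; X→T; Y→M; Z→M.
Player 2's best replies: T→Y; M→Z; B→X.
Only (M, Z) has each player best-responding; Nash payoffs (-2, 1).
Player 2 earns 9 sequentially versus 1 at the Nash outcome: better off.

better off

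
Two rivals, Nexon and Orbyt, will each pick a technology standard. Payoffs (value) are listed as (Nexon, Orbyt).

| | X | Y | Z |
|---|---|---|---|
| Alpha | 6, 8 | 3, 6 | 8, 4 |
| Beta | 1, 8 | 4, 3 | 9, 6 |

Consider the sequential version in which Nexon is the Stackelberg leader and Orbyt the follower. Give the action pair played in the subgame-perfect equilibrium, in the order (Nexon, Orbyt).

(Alpha, X)

Backward induction with Nexon moving first.
- Alpha: BR = X, leader payoff 6.
- Beta: BR = X, leader payoff 1.
Among 6, 1, the best is 6 at Alpha. Subgame-perfect outcome: (Alpha, X) with payoffs (6, 8).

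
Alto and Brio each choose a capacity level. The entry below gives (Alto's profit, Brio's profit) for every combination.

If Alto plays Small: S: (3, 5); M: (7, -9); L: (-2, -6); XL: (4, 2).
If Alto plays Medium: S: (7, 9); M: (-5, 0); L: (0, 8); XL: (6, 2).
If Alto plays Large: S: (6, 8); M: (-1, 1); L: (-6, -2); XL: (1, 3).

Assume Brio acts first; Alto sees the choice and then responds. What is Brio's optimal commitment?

S

Solve by backward induction (Brio leads).
- S: Alto compares 3, 7, 6 and picks Medium; Brio would get 9.
- M: Alto compares 7, -5, -1 and picks Small; Brio would get -9.
- L: Alto compares -2, 0, -6 and picks Medium; Brio would get 8.
- XL: Alto compares 4, 6, 1 and picks Medium; Brio would get 2.
Maximizing over 9, -9, 8, 2, Brio chooses S. Subgame-perfect outcome: (Medium, S) with payoffs (7, 9).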